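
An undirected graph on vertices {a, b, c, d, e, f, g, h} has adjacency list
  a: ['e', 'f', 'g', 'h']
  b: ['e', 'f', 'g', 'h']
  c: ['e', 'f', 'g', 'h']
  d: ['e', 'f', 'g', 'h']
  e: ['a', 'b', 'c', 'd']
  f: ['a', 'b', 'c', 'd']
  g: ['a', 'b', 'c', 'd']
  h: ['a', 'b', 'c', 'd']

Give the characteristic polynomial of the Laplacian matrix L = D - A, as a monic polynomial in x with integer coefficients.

With the vertex order [a, b, c, d, e, f, g, h], the degrees are [4, 4, 4, 4, 4, 4, 4, 4], giving D = diag(4, 4, 4, 4, 4, 4, 4, 4) and L = D - A. L has integer entries, so p(x) = det(xI - L) has integer coefficients. Expanding the determinant yields x^8 - 32x^7 + 432x^6 - 3200x^5 + 14080x^4 - 36864x^3 + 53248x^2 - 32768x. The coefficient of x^7 equals -trace(L) = -32, matching the sum of degrees. The eigenvalues sum to 32, which equals trace(L) = 2|E|.

x^8 - 32x^7 + 432x^6 - 3200x^5 + 14080x^4 - 36864x^3 + 53248x^2 - 32768x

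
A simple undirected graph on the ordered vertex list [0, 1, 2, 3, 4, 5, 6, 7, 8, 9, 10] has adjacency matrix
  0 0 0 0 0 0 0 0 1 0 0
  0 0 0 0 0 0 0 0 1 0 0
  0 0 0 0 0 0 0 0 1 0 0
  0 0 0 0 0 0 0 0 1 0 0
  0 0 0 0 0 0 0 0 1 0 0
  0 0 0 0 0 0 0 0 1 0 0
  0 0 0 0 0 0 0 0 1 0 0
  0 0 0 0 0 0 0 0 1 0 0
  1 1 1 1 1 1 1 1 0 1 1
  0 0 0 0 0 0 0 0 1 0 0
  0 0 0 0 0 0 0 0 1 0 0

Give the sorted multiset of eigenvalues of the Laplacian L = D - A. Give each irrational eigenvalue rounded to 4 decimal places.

[0, 1, 1, 1, 1, 1, 1, 1, 1, 1, 11]

With the vertex order [0, 1, 2, 3, 4, 5, 6, 7, 8, 9, 10], the degrees are [1, 1, 1, 1, 1, 1, 1, 1, 10, 1, 1], giving D = diag(1, 1, 1, 1, 1, 1, 1, 1, 10, 1, 1) and L = D - A. Diagonalising L (or applying a numerical eigensolver to the 11x11 matrix) gives the spectrum above. The single zero eigenvalue shows the graph is connected. The eigenvalues sum to 20, which equals trace(L) = 2|E|.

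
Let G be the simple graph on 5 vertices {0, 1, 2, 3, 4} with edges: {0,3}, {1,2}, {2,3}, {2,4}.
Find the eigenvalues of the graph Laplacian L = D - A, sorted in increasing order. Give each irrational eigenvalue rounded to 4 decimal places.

With the vertex order [0, 1, 2, 3, 4], the degrees are [1, 1, 3, 2, 1], giving D = diag(1, 1, 3, 2, 1) and L = D - A. Diagonalising L (or applying a numerical eigensolver to the 5x5 matrix) gives the spectrum above. The single zero eigenvalue shows the graph is connected. By the matrix-tree theorem the graph has (1/5) * product of the nonzero eigenvalues = 1 spanning tree.

[0, 0.5188, 1, 2.3111, 4.1701]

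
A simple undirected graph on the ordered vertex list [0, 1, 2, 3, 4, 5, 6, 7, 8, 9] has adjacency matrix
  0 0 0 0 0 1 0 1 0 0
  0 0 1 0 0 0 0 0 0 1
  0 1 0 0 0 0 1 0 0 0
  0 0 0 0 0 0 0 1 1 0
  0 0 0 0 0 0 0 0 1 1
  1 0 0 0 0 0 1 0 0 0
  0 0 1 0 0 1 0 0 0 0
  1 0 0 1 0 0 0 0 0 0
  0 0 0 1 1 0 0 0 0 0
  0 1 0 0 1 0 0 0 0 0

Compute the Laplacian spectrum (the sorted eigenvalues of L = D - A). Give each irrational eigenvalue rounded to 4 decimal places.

Each diagonal entry of L is the vertex degree and each off-diagonal entry is -1 where an edge is present, 0 otherwise; in the order [0, 1, 2, 3, 4, 5, 6, 7, 8, 9] the diagonal is [2, 2, 2, 2, 2, 2, 2, 2, 2, 2]. The multiplicity of 0 as a Laplacian eigenvalue equals the number of connected components. The single zero eigenvalue shows the graph is connected. By the matrix-tree theorem the graph has (1/10) * product of the nonzero eigenvalues = 10 spanning trees. The eigenvalues sum to 20, which equals trace(L) = 2|E|.

[0, 0.3820, 0.3820, 1.3820, 1.3820, 2.6180, 2.6180, 3.6180, 3.6180, 4]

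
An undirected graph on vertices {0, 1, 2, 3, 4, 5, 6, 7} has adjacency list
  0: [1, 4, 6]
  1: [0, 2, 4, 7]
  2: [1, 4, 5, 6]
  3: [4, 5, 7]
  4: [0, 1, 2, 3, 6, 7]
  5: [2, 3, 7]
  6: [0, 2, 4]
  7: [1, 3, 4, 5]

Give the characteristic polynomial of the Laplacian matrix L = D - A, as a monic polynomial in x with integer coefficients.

With the vertex order [0, 1, 2, 3, 4, 5, 6, 7], the degrees are [3, 4, 4, 3, 6, 3, 3, 4], giving D = diag(3, 4, 4, 3, 6, 3, 3, 4) and L = D - A. L has integer entries, so p(x) = det(xI - L) has integer coefficients. Expanding the determinant yields x^8 - 30x^7 + 375x^6 - 2528x^5 + 9905x^4 - 22482x^3 + 27226x^2 - 13448x. Since p(0) = det(-L) = 0, x divides p(x).

x^8 - 30x^7 + 375x^6 - 2528x^5 + 9905x^4 - 22482x^3 + 27226x^2 - 13448x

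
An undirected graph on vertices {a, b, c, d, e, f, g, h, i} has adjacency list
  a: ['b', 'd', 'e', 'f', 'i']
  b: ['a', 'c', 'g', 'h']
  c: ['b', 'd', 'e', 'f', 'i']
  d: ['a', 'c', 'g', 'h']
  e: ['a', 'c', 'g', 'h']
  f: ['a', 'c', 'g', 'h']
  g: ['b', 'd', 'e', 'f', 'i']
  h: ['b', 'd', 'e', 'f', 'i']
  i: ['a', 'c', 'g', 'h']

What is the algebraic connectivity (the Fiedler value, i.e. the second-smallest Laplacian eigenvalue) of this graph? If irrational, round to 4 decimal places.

Reading degrees in the order [a, b, c, d, e, f, g, h, i] gives [5, 4, 5, 4, 4, 4, 5, 5, 4]; set D = diag(5, 4, 5, 4, 4, 4, 5, 5, 4) and form L = D - A. Computing the eigenvalues of L and sorting gives [0, 4, 4, 4, 4, 5, 5, 5, 9]. The Fiedler value lambda_2 = 4 is strictly positive, so the graph is connected. The eigenvalues sum to 40, which equals trace(L) = 2|E|. By the matrix-tree theorem the graph has (1/9) * product of the nonzero eigenvalues = 32000 spanning trees.

4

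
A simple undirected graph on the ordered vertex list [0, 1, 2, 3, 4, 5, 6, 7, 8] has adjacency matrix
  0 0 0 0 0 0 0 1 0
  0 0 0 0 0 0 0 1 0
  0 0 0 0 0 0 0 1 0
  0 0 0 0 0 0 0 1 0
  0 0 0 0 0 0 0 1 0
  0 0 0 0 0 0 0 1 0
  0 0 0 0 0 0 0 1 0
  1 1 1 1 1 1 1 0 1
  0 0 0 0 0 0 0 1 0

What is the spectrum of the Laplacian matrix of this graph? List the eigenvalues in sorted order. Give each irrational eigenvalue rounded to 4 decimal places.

[0, 1, 1, 1, 1, 1, 1, 1, 9]

Reading degrees in the order [0, 1, 2, 3, 4, 5, 6, 7, 8] gives [1, 1, 1, 1, 1, 1, 1, 8, 1]; set D = diag(1, 1, 1, 1, 1, 1, 1, 8, 1) and form L = D - A. Since every row of L sums to 0, the all-ones vector is in the kernel and 0 is an eigenvalue. The largest eigenvalue, 9, is at most the vertex count 9. There is one zero in the spectrum, matching the 1 component.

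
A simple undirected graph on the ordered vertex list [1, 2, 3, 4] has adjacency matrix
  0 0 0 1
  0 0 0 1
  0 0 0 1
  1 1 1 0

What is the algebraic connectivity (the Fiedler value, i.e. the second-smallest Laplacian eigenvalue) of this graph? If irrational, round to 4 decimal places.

Reading degrees in the order [1, 2, 3, 4] gives [1, 1, 1, 3]; set D = diag(1, 1, 1, 3) and form L = D - A. The smallest Laplacian eigenvalue is always 0. The next one, lambda_2 = 1, measures how hard the graph is to disconnect: larger values mean better connectivity. The largest eigenvalue, 4, is at most the vertex count 4.

1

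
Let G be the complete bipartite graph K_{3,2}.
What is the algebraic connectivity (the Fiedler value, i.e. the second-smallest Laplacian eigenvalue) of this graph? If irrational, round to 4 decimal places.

2

The graph has 5 vertices and degree multiset [3, 3, 2, 2, 2]; D is the diagonal matrix of degrees and L = D - A. The sorted Laplacian eigenvalues are [0, 2, 2, 3, 5]; the algebraic connectivity is the second entry, 2. By the matrix-tree theorem the graph has (1/5) * product of the nonzero eigenvalues = 12 spanning trees.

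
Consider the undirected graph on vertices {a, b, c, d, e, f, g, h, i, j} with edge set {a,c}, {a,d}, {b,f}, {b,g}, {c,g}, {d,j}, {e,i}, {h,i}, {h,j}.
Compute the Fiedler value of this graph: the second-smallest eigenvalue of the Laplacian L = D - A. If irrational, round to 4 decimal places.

Each diagonal entry of L is the vertex degree and each off-diagonal entry is -1 where an edge is present, 0 otherwise; in the order [a, b, c, d, e, f, g, h, i, j] the diagonal is [2, 2, 2, 2, 1, 1, 2, 2, 2, 2]. The sorted Laplacian eigenvalues are [0, 0.0979, 0.3820, 0.8244, 1.3820, 2, 2.6180, 3.1756, 3.6180, 3.9021]; the algebraic connectivity is the second entry, 0.0979. There is one zero in the spectrum, matching the 1 component. The largest eigenvalue, 3.9021, is at most the vertex count 10.

0.0979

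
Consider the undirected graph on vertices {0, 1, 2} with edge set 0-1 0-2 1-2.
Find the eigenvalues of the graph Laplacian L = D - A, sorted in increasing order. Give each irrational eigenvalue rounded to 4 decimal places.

Each diagonal entry of L is the vertex degree and each off-diagonal entry is -1 where an edge is present, 0 otherwise; in the order [0, 1, 2] the diagonal is [2, 2, 2]. Since every row of L sums to 0, the all-ones vector is in the kernel and 0 is an eigenvalue. The single zero eigenvalue shows the graph is connected. The largest eigenvalue, 3, is at most the vertex count 3.

[0, 3, 3]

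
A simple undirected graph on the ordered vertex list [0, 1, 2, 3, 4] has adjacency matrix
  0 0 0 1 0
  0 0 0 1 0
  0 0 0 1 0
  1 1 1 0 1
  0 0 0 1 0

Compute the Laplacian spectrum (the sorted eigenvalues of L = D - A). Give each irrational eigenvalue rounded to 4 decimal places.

[0, 1, 1, 1, 5]

With the vertex order [0, 1, 2, 3, 4], the degrees are [1, 1, 1, 4, 1], giving D = diag(1, 1, 1, 4, 1) and L = D - A. The multiplicity of 0 as a Laplacian eigenvalue equals the number of connected components. By the matrix-tree theorem the graph has (1/5) * product of the nonzero eigenvalues = 1 spanning tree. There is one zero in the spectrum, matching the 1 component.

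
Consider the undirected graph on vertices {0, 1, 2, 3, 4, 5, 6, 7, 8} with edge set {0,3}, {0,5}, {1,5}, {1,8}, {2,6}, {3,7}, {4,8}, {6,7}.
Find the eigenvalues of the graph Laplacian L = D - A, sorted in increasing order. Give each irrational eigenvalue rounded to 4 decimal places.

Each diagonal entry of L is the vertex degree and each off-diagonal entry is -1 where an edge is present, 0 otherwise; in the order [0, 1, 2, 3, 4, 5, 6, 7, 8] the diagonal is [2, 2, 1, 2, 1, 2, 2, 2, 2]. Diagonalising L (or applying a numerical eigensolver to the 9x9 matrix) gives the spectrum above. The largest eigenvalue, 3.8794, is at most the vertex count 9. By the matrix-tree theorem the graph has (1/9) * product of the nonzero eigenvalues = 1 spanning tree.

[0, 0.1206, 0.4679, 1, 1.6527, 2.3473, 3, 3.5321, 3.8794]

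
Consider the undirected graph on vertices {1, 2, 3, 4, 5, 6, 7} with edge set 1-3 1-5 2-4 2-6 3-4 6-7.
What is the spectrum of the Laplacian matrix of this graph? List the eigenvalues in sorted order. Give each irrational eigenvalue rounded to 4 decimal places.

[0, 0.1981, 0.7530, 1.5550, 2.4450, 3.2470, 3.8019]

Each diagonal entry of L is the vertex degree and each off-diagonal entry is -1 where an edge is present, 0 otherwise; in the order [1, 2, 3, 4, 5, 6, 7] the diagonal is [2, 2, 2, 2, 1, 2, 1]. Since every row of L sums to 0, the all-ones vector is in the kernel and 0 is an eigenvalue. The single zero eigenvalue shows the graph is connected.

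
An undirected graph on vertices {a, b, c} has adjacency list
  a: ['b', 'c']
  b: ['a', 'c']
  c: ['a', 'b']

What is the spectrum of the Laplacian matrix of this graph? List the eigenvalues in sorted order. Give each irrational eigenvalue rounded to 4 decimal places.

With the vertex order [a, b, c], the degrees are [2, 2, 2], giving D = diag(2, 2, 2) and L = D - A. L is symmetric positive semidefinite, so every eigenvalue is real and nonnegative. The single zero eigenvalue shows the graph is connected. There is one zero in the spectrum, matching the 1 component.

[0, 3, 3]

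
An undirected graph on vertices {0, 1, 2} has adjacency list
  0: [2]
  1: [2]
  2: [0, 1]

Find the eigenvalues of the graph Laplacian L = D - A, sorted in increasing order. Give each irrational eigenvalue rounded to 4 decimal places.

[0, 1, 3]

Each diagonal entry of L is the vertex degree and each off-diagonal entry is -1 where an edge is present, 0 otherwise; in the order [0, 1, 2] the diagonal is [1, 1, 2]. Diagonalising L (or applying a numerical eigensolver to the 3x3 matrix) gives the spectrum above. There is one zero in the spectrum, matching the 1 component.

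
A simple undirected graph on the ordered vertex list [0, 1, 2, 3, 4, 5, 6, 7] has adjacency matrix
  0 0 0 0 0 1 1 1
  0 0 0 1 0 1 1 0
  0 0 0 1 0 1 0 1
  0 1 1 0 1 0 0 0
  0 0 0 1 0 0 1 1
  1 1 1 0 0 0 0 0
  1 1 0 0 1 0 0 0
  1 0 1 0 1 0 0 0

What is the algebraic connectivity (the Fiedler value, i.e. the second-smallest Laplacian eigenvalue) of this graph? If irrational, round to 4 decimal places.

Reading degrees in the order [0, 1, 2, 3, 4, 5, 6, 7] gives [3, 3, 3, 3, 3, 3, 3, 3]; set D = diag(3, 3, 3, 3, 3, 3, 3, 3) and form L = D - A. The smallest Laplacian eigenvalue is always 0. The next one, lambda_2 = 2, measures how hard the graph is to disconnect: larger values mean better connectivity. There is one zero in the spectrum, matching the 1 component.

2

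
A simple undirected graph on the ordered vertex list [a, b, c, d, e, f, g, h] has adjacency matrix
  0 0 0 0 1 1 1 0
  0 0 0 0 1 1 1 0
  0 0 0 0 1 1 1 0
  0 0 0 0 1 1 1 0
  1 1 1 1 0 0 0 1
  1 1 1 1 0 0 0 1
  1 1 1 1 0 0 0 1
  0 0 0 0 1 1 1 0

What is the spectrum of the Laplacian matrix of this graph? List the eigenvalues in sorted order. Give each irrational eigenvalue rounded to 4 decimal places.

[0, 3, 3, 3, 3, 5, 5, 8]

Each diagonal entry of L is the vertex degree and each off-diagonal entry is -1 where an edge is present, 0 otherwise; in the order [a, b, c, d, e, f, g, h] the diagonal is [3, 3, 3, 3, 5, 5, 5, 3]. L is symmetric positive semidefinite, so every eigenvalue is real and nonnegative. The eigenvalues sum to 30, which equals trace(L) = 2|E|.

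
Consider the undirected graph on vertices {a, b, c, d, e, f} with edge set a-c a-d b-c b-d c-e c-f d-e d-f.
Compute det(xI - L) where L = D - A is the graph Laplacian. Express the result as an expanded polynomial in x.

With the vertex order [a, b, c, d, e, f], the degrees are [2, 2, 4, 4, 2, 2], giving D = diag(2, 2, 4, 4, 2, 2) and L = D - A. The eigenvalues of L are [0, 2, 2, 2, 4, 6]; the characteristic polynomial is the product of (x - lambda_i), which multiplies out to x^6 - 16x^5 + 96x^4 - 272x^3 + 368x^2 - 192x. The coefficient of x^5 equals -trace(L) = -16, matching the sum of degrees. The eigenvalues sum to 16, which equals trace(L) = 2|E|. By the matrix-tree theorem the graph has (1/6) * product of the nonzero eigenvalues = 32 spanning trees.

x^6 - 16x^5 + 96x^4 - 272x^3 + 368x^2 - 192x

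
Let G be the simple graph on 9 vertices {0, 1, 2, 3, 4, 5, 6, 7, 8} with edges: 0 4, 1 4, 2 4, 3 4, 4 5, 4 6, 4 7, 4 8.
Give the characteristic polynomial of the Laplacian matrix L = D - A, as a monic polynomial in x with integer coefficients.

x^9 - 16x^8 + 84x^7 - 224x^6 + 350x^5 - 336x^4 + 196x^3 - 64x^2 + 9x

Reading degrees in the order [0, 1, 2, 3, 4, 5, 6, 7, 8] gives [1, 1, 1, 1, 8, 1, 1, 1, 1]; set D = diag(1, 1, 1, 1, 8, 1, 1, 1, 1) and form L = D - A. The eigenvalues of L are [0, 1, 1, 1, 1, 1, 1, 1, 9]; the characteristic polynomial is the product of (x - lambda_i), which multiplies out to x^9 - 16x^8 + 84x^7 - 224x^6 + 350x^5 - 336x^4 + 196x^3 - 64x^2 + 9x. The coefficient of x^8 equals -trace(L) = -16, matching the sum of degrees.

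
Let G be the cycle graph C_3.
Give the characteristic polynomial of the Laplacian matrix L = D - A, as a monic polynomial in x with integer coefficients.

x^3 - 6x^2 + 9x

The graph has 3 vertices and degree multiset [2, 2, 2]; D is the diagonal matrix of degrees and L = D - A. L has integer entries, so p(x) = det(xI - L) has integer coefficients. Expanding the determinant yields x^3 - 6x^2 + 9x. The coefficient of x^2 equals -trace(L) = -6, matching the sum of degrees.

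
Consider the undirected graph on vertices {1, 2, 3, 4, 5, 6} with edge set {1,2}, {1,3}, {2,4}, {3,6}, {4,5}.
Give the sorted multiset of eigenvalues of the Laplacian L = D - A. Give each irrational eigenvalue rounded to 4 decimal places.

With the vertex order [1, 2, 3, 4, 5, 6], the degrees are [2, 2, 2, 2, 1, 1], giving D = diag(2, 2, 2, 2, 1, 1) and L = D - A. The multiplicity of 0 as a Laplacian eigenvalue equals the number of connected components. The single zero eigenvalue shows the graph is connected. There is one zero in the spectrum, matching the 1 component. The eigenvalues sum to 10, which equals trace(L) = 2|E|.

[0, 0.2679, 1, 2, 3, 3.7321]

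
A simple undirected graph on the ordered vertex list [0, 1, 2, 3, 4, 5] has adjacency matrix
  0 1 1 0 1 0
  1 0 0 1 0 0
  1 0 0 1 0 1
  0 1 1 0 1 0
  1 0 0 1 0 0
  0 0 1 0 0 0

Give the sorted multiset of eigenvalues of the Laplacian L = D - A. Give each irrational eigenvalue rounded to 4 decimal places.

Reading degrees in the order [0, 1, 2, 3, 4, 5] gives [3, 2, 3, 3, 2, 1]; set D = diag(3, 2, 3, 3, 2, 1) and form L = D - A. Since every row of L sums to 0, the all-ones vector is in the kernel and 0 is an eigenvalue. The single zero eigenvalue shows the graph is connected. The eigenvalues sum to 14, which equals trace(L) = 2|E|.

[0, 0.7639, 2, 3, 3, 5.2361]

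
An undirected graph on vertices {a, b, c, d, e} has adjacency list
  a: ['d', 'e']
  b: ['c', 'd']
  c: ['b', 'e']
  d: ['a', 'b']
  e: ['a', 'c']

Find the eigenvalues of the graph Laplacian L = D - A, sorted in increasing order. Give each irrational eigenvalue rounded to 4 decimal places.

Each diagonal entry of L is the vertex degree and each off-diagonal entry is -1 where an edge is present, 0 otherwise; in the order [a, b, c, d, e] the diagonal is [2, 2, 2, 2, 2]. Diagonalising L (or applying a numerical eigensolver to the 5x5 matrix) gives the spectrum above. The eigenvalues sum to 10, which equals trace(L) = 2|E|.

[0, 1.3820, 1.3820, 3.6180, 3.6180]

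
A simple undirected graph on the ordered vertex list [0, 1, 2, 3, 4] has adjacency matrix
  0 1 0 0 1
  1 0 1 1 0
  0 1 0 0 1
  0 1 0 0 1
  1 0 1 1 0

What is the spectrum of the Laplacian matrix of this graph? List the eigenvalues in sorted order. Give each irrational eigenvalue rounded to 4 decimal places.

[0, 2, 2, 3, 5]

Reading degrees in the order [0, 1, 2, 3, 4] gives [2, 3, 2, 2, 3]; set D = diag(2, 3, 2, 2, 3) and form L = D - A. L is symmetric positive semidefinite, so every eigenvalue is real and nonnegative. The single zero eigenvalue shows the graph is connected. The eigenvalues sum to 12, which equals trace(L) = 2|E|.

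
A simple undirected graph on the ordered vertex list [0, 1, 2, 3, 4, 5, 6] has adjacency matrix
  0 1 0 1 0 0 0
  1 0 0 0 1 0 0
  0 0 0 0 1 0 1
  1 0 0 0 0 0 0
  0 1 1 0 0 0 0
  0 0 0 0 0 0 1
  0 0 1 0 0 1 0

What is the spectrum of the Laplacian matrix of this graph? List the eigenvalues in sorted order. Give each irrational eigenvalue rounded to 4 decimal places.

Each diagonal entry of L is the vertex degree and each off-diagonal entry is -1 where an edge is present, 0 otherwise; in the order [0, 1, 2, 3, 4, 5, 6] the diagonal is [2, 2, 2, 1, 2, 1, 2]. Diagonalising L (or applying a numerical eigensolver to the 7x7 matrix) gives the spectrum above. By the matrix-tree theorem the graph has (1/7) * product of the nonzero eigenvalues = 1 spanning tree.

[0, 0.1981, 0.7530, 1.5550, 2.4450, 3.2470, 3.8019]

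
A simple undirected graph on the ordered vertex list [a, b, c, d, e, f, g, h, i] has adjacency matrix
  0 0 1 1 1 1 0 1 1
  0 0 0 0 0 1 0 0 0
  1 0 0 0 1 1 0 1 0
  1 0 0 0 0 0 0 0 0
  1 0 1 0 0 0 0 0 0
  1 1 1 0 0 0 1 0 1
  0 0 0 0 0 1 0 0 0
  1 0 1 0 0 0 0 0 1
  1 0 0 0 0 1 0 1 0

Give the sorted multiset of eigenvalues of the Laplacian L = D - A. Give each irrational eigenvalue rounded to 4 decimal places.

[0, 0.6847, 1, 1.0995, 1.9258, 3.5727, 4.3145, 6.2446, 7.1582]

With the vertex order [a, b, c, d, e, f, g, h, i], the degrees are [6, 1, 4, 1, 2, 5, 1, 3, 3], giving D = diag(6, 1, 4, 1, 2, 5, 1, 3, 3) and L = D - A. L is symmetric positive semidefinite, so every eigenvalue is real and nonnegative. By the matrix-tree theorem the graph has (1/9) * product of the nonzero eigenvalues = 111 spanning trees.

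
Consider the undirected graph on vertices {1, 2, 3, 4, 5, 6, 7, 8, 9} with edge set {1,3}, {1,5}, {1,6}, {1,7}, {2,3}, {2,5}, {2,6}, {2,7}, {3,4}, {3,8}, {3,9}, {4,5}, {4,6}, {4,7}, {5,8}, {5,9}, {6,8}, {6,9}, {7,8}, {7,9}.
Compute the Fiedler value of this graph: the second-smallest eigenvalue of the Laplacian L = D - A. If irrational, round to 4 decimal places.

4

Reading degrees in the order [1, 2, 3, 4, 5, 6, 7, 8, 9] gives [4, 4, 5, 4, 5, 5, 5, 4, 4]; set D = diag(4, 4, 5, 4, 5, 5, 5, 4, 4) and form L = D - A. The smallest Laplacian eigenvalue is always 0. The next one, lambda_2 = 4, measures how hard the graph is to disconnect: larger values mean better connectivity. The largest eigenvalue, 9, is at most the vertex count 9. The eigenvalues sum to 40, which equals trace(L) = 2|E|.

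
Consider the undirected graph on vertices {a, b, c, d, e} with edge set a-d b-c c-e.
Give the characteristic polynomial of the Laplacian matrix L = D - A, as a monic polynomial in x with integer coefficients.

x^5 - 6x^4 + 11x^3 - 6x^2

Each diagonal entry of L is the vertex degree and each off-diagonal entry is -1 where an edge is present, 0 otherwise; in the order [a, b, c, d, e] the diagonal is [1, 1, 2, 1, 1]. Computing det(xI - L) by cofactor expansion (or equivalently via sum-over-permutations) gives x^5 - 6x^4 + 11x^3 - 6x^2. The constant term is 0 because L is singular (the all-ones vector lies in its kernel). The largest eigenvalue, 3, is at most the vertex count 5.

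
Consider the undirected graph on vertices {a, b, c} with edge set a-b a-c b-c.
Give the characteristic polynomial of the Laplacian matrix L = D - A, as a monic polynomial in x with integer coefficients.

Each diagonal entry of L is the vertex degree and each off-diagonal entry is -1 where an edge is present, 0 otherwise; in the order [a, b, c] the diagonal is [2, 2, 2]. Computing det(xI - L) by cofactor expansion (or equivalently via sum-over-permutations) gives x^3 - 6x^2 + 9x. The constant term is 0 because L is singular (the all-ones vector lies in its kernel). By the matrix-tree theorem the graph has (1/3) * product of the nonzero eigenvalues = 3 spanning trees. There is one zero in the spectrum, matching the 1 component.

x^3 - 6x^2 + 9x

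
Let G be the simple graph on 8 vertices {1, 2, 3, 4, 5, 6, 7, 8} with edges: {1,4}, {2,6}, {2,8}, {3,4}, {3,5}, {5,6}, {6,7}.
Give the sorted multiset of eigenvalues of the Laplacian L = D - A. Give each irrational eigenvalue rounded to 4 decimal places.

[0, 0.1864, 0.5858, 1, 2, 2.4707, 3.4142, 4.3429]

With the vertex order [1, 2, 3, 4, 5, 6, 7, 8], the degrees are [1, 2, 2, 2, 2, 3, 1, 1], giving D = diag(1, 2, 2, 2, 2, 3, 1, 1) and L = D - A. Since every row of L sums to 0, the all-ones vector is in the kernel and 0 is an eigenvalue. The single zero eigenvalue shows the graph is connected.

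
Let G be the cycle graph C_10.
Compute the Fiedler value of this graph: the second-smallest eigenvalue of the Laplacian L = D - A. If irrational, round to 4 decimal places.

The graph has 10 vertices and degree multiset [2, 2, 2, 2, 2, 2, 2, 2, 2, 2]; D is the diagonal matrix of degrees and L = D - A. Computing the eigenvalues of L and sorting gives [0, 0.3820, 0.3820, 1.3820, 1.3820, 2.6180, 2.6180, 3.6180, 3.6180, 4]. The Fiedler value lambda_2 = 0.3820 is strictly positive, so the graph is connected. There is one zero in the spectrum, matching the 1 component.

0.3820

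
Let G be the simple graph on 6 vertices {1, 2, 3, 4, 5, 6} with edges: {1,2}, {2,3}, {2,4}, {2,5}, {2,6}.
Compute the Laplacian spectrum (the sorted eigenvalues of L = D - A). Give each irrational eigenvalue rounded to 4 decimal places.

[0, 1, 1, 1, 1, 6]

Reading degrees in the order [1, 2, 3, 4, 5, 6] gives [1, 5, 1, 1, 1, 1]; set D = diag(1, 5, 1, 1, 1, 1) and form L = D - A. The multiplicity of 0 as a Laplacian eigenvalue equals the number of connected components. The single zero eigenvalue shows the graph is connected. The eigenvalues sum to 10, which equals trace(L) = 2|E|. The largest eigenvalue, 6, is at most the vertex count 6.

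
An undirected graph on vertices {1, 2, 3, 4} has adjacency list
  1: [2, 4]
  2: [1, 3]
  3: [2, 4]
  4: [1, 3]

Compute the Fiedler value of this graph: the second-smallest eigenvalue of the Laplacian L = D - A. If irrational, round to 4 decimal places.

Each diagonal entry of L is the vertex degree and each off-diagonal entry is -1 where an edge is present, 0 otherwise; in the order [1, 2, 3, 4] the diagonal is [2, 2, 2, 2]. The sorted Laplacian eigenvalues are [0, 2, 2, 4]; the algebraic connectivity is the second entry, 2. By the matrix-tree theorem the graph has (1/4) * product of the nonzero eigenvalues = 4 spanning trees.

2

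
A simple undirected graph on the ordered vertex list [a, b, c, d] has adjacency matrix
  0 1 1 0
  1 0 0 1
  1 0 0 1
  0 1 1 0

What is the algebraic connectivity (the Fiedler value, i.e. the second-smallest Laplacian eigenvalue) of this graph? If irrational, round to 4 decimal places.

With the vertex order [a, b, c, d], the degrees are [2, 2, 2, 2], giving D = diag(2, 2, 2, 2) and L = D - A. Computing the eigenvalues of L and sorting gives [0, 2, 2, 4]. The Fiedler value lambda_2 = 2 is strictly positive, so the graph is connected. There is one zero in the spectrum, matching the 1 component.

2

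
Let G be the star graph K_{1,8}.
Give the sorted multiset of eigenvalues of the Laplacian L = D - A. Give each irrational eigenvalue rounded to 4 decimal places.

[0, 1, 1, 1, 1, 1, 1, 1, 9]

The graph has 9 vertices and degree multiset [8, 1, 1, 1, 1, 1, 1, 1, 1]; D is the diagonal matrix of degrees and L = D - A. Since every row of L sums to 0, the all-ones vector is in the kernel and 0 is an eigenvalue. The single zero eigenvalue shows the graph is connected. By the matrix-tree theorem the graph has (1/9) * product of the nonzero eigenvalues = 1 spanning tree.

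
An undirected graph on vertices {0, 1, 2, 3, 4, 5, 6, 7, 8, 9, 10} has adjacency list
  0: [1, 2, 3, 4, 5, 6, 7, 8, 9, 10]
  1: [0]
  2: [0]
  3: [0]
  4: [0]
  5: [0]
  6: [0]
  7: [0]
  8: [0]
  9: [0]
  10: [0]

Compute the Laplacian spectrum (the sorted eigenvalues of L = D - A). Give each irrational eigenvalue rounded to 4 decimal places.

[0, 1, 1, 1, 1, 1, 1, 1, 1, 1, 11]

Reading degrees in the order [0, 1, 2, 3, 4, 5, 6, 7, 8, 9, 10] gives [10, 1, 1, 1, 1, 1, 1, 1, 1, 1, 1]; set D = diag(10, 1, 1, 1, 1, 1, 1, 1, 1, 1, 1) and form L = D - A. Diagonalising L (or applying a numerical eigensolver to the 11x11 matrix) gives the spectrum above. The largest eigenvalue, 11, is at most the vertex count 11.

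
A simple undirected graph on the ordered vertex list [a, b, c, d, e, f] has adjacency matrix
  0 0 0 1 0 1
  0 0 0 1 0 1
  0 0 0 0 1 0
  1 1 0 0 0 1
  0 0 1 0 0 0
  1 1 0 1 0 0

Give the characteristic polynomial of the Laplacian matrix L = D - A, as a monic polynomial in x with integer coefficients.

Reading degrees in the order [a, b, c, d, e, f] gives [2, 2, 1, 3, 1, 3]; set D = diag(2, 2, 1, 3, 1, 3) and form L = D - A. Computing det(xI - L) by cofactor expansion (or equivalently via sum-over-permutations) gives x^6 - 12x^5 + 52x^4 - 96x^3 + 64x^2. The constant term is 0 because L is singular (the all-ones vector lies in its kernel). The eigenvalues sum to 12, which equals trace(L) = 2|E|. The largest eigenvalue, 4, is at most the vertex count 6.

x^6 - 12x^5 + 52x^4 - 96x^3 + 64x^2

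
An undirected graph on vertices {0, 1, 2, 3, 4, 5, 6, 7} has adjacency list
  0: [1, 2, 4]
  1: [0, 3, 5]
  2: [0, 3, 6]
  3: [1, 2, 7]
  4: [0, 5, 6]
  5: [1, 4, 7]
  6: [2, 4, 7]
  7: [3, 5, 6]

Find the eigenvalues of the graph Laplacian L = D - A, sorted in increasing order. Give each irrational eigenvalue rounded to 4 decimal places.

[0, 2, 2, 2, 4, 4, 4, 6]

Each diagonal entry of L is the vertex degree and each off-diagonal entry is -1 where an edge is present, 0 otherwise; in the order [0, 1, 2, 3, 4, 5, 6, 7] the diagonal is [3, 3, 3, 3, 3, 3, 3, 3]. Diagonalising L (or applying a numerical eigensolver to the 8x8 matrix) gives the spectrum above. The single zero eigenvalue shows the graph is connected. The largest eigenvalue, 6, is at most the vertex count 8.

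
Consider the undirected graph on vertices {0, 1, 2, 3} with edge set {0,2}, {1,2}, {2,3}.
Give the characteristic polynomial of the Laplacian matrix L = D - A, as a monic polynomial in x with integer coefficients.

x^4 - 6x^3 + 9x^2 - 4x

Each diagonal entry of L is the vertex degree and each off-diagonal entry is -1 where an edge is present, 0 otherwise; in the order [0, 1, 2, 3] the diagonal is [1, 1, 3, 1]. L has integer entries, so p(x) = det(xI - L) has integer coefficients. Expanding the determinant yields x^4 - 6x^3 + 9x^2 - 4x. The constant term is 0 because L is singular (the all-ones vector lies in its kernel). The eigenvalues sum to 6, which equals trace(L) = 2|E|.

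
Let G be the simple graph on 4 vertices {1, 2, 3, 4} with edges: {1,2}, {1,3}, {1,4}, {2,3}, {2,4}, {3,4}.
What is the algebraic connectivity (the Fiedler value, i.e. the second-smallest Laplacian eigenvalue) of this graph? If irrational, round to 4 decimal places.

Reading degrees in the order [1, 2, 3, 4] gives [3, 3, 3, 3]; set D = diag(3, 3, 3, 3) and form L = D - A. Computing the eigenvalues of L and sorting gives [0, 4, 4, 4]. The Fiedler value lambda_2 = 4 is strictly positive, so the graph is connected. The eigenvalues sum to 12, which equals trace(L) = 2|E|. The largest eigenvalue, 4, is at most the vertex count 4.

4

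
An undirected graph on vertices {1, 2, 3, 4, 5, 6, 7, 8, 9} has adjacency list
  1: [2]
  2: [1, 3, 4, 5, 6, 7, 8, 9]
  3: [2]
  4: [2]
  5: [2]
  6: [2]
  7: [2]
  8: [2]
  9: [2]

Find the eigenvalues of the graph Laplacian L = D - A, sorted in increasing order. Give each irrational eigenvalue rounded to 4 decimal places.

Reading degrees in the order [1, 2, 3, 4, 5, 6, 7, 8, 9] gives [1, 8, 1, 1, 1, 1, 1, 1, 1]; set D = diag(1, 8, 1, 1, 1, 1, 1, 1, 1) and form L = D - A. L is symmetric positive semidefinite, so every eigenvalue is real and nonnegative. The single zero eigenvalue shows the graph is connected. By the matrix-tree theorem the graph has (1/9) * product of the nonzero eigenvalues = 1 spanning tree.

[0, 1, 1, 1, 1, 1, 1, 1, 9]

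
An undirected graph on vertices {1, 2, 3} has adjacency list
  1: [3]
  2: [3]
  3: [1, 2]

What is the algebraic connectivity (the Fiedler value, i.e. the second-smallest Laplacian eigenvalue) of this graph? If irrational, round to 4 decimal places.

1

Reading degrees in the order [1, 2, 3] gives [1, 1, 2]; set D = diag(1, 1, 2) and form L = D - A. The smallest Laplacian eigenvalue is always 0. The next one, lambda_2 = 1, measures how hard the graph is to disconnect: larger values mean better connectivity. There is one zero in the spectrum, matching the 1 component.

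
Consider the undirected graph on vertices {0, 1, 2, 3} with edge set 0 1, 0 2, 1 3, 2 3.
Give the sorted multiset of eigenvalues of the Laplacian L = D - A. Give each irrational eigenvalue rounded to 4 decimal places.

[0, 2, 2, 4]

Reading degrees in the order [0, 1, 2, 3] gives [2, 2, 2, 2]; set D = diag(2, 2, 2, 2) and form L = D - A. Diagonalising L (or applying a numerical eigensolver to the 4x4 matrix) gives the spectrum above.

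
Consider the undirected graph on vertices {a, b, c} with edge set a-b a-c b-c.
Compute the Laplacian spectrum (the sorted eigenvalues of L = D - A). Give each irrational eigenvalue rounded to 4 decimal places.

Each diagonal entry of L is the vertex degree and each off-diagonal entry is -1 where an edge is present, 0 otherwise; in the order [a, b, c] the diagonal is [2, 2, 2]. The multiplicity of 0 as a Laplacian eigenvalue equals the number of connected components. There is one zero in the spectrum, matching the 1 component. The largest eigenvalue, 3, is at most the vertex count 3.

[0, 3, 3]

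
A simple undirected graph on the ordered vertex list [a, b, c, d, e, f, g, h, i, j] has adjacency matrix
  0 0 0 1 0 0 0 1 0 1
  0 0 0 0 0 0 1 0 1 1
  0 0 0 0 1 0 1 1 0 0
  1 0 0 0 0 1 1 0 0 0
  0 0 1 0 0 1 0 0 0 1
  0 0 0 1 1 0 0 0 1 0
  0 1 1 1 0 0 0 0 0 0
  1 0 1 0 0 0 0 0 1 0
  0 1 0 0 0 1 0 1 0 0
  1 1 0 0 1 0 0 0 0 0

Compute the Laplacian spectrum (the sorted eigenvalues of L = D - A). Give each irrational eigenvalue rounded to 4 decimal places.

[0, 2, 2, 2, 2, 2, 5, 5, 5, 5]

Reading degrees in the order [a, b, c, d, e, f, g, h, i, j] gives [3, 3, 3, 3, 3, 3, 3, 3, 3, 3]; set D = diag(3, 3, 3, 3, 3, 3, 3, 3, 3, 3) and form L = D - A. Diagonalising L (or applying a numerical eigensolver to the 10x10 matrix) gives the spectrum above. The single zero eigenvalue shows the graph is connected. By the matrix-tree theorem the graph has (1/10) * product of the nonzero eigenvalues = 2000 spanning trees. The largest eigenvalue, 5, is at most the vertex count 10.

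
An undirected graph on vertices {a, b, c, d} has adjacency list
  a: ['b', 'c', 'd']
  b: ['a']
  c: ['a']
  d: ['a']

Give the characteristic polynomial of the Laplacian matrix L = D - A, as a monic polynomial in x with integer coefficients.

With the vertex order [a, b, c, d], the degrees are [3, 1, 1, 1], giving D = diag(3, 1, 1, 1) and L = D - A. L has integer entries, so p(x) = det(xI - L) has integer coefficients. Expanding the determinant yields x^4 - 6x^3 + 9x^2 - 4x. Since p(0) = det(-L) = 0, x divides p(x). The eigenvalues sum to 6, which equals trace(L) = 2|E|. The largest eigenvalue, 4, is at most the vertex count 4.

x^4 - 6x^3 + 9x^2 - 4x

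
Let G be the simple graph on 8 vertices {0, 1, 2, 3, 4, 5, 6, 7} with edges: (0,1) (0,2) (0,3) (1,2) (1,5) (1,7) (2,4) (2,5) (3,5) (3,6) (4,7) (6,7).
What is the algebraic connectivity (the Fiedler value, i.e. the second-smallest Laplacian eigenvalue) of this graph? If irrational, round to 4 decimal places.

1.4384

With the vertex order [0, 1, 2, 3, 4, 5, 6, 7], the degrees are [3, 4, 4, 3, 2, 3, 2, 3], giving D = diag(3, 4, 4, 3, 2, 3, 2, 3) and L = D - A. The sorted Laplacian eigenvalues are [0, 1.4384, 1.4384, 3, 3, 4, 5.5616, 5.5616]; the algebraic connectivity is the second entry, 1.4384. The eigenvalues sum to 24, which equals trace(L) = 2|E|. By the matrix-tree theorem the graph has (1/8) * product of the nonzero eigenvalues = 288 spanning trees.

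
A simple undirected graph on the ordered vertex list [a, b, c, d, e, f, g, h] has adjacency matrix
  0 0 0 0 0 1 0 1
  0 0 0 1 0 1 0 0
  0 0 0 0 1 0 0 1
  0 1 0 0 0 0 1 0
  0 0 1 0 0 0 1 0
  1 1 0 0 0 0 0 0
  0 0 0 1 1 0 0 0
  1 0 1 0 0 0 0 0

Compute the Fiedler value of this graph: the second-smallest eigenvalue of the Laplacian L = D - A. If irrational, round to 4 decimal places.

0.5858

Each diagonal entry of L is the vertex degree and each off-diagonal entry is -1 where an edge is present, 0 otherwise; in the order [a, b, c, d, e, f, g, h] the diagonal is [2, 2, 2, 2, 2, 2, 2, 2]. Computing the eigenvalues of L and sorting gives [0, 0.5858, 0.5858, 2, 2, 3.4142, 3.4142, 4]. The Fiedler value lambda_2 = 0.5858 is strictly positive, so the graph is connected. The largest eigenvalue, 4, is at most the vertex count 8.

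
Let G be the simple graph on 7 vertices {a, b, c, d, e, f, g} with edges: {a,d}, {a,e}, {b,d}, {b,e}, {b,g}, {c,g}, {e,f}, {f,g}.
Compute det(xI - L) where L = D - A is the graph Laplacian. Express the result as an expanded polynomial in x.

x^7 - 16x^6 + 100x^5 - 310x^4 + 496x^3 - 380x^2 + 105x

With the vertex order [a, b, c, d, e, f, g], the degrees are [2, 3, 1, 2, 3, 2, 3], giving D = diag(2, 3, 1, 2, 3, 2, 3) and L = D - A. Computing det(xI - L) by cofactor expansion (or equivalently via sum-over-permutations) gives x^7 - 16x^6 + 100x^5 - 310x^4 + 496x^3 - 380x^2 + 105x. The constant term is 0 because L is singular (the all-ones vector lies in its kernel). By the matrix-tree theorem the graph has (1/7) * product of the nonzero eigenvalues = 15 spanning trees.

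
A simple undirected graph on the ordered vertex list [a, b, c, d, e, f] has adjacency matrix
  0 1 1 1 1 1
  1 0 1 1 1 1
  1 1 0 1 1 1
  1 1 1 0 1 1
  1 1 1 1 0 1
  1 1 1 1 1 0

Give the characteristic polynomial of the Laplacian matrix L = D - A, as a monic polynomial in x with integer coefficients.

With the vertex order [a, b, c, d, e, f], the degrees are [5, 5, 5, 5, 5, 5], giving D = diag(5, 5, 5, 5, 5, 5) and L = D - A. Computing det(xI - L) by cofactor expansion (or equivalently via sum-over-permutations) gives x^6 - 30x^5 + 360x^4 - 2160x^3 + 6480x^2 - 7776x. The constant term is 0 because L is singular (the all-ones vector lies in its kernel).

x^6 - 30x^5 + 360x^4 - 2160x^3 + 6480x^2 - 7776x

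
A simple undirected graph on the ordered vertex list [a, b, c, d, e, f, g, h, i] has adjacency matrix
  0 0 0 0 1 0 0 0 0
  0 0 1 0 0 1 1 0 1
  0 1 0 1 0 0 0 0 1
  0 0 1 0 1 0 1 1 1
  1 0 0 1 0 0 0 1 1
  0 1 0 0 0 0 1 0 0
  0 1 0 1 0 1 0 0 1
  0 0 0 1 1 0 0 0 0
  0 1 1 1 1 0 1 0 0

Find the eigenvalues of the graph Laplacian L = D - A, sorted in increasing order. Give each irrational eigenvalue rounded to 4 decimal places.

Reading degrees in the order [a, b, c, d, e, f, g, h, i] gives [1, 4, 3, 5, 4, 2, 4, 2, 5]; set D = diag(1, 4, 3, 5, 4, 2, 4, 2, 5) and form L = D - A. L is symmetric positive semidefinite, so every eigenvalue is real and nonnegative. The single zero eigenvalue shows the graph is connected. The eigenvalues sum to 30, which equals trace(L) = 2|E|.

[0, 0.6823, 1.3697, 2.1529, 3.7158, 4.3994, 4.8411, 6.3563, 6.4825]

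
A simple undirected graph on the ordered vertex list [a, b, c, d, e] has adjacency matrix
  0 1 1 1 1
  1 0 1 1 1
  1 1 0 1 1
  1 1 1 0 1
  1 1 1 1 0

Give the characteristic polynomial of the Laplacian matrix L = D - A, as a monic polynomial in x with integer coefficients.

x^5 - 20x^4 + 150x^3 - 500x^2 + 625x

Each diagonal entry of L is the vertex degree and each off-diagonal entry is -1 where an edge is present, 0 otherwise; in the order [a, b, c, d, e] the diagonal is [4, 4, 4, 4, 4]. Computing det(xI - L) by cofactor expansion (or equivalently via sum-over-permutations) gives x^5 - 20x^4 + 150x^3 - 500x^2 + 625x. The constant term is 0 because L is singular (the all-ones vector lies in its kernel).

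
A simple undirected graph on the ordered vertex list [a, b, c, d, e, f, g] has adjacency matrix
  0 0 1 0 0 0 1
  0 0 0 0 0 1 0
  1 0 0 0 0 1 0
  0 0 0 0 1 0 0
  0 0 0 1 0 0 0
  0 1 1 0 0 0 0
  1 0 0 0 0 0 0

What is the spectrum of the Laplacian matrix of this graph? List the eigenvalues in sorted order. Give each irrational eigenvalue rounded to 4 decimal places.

With the vertex order [a, b, c, d, e, f, g], the degrees are [2, 1, 2, 1, 1, 2, 1], giving D = diag(2, 1, 2, 1, 1, 2, 1) and L = D - A. The multiplicity of 0 as a Laplacian eigenvalue equals the number of connected components. The 2 zero eigenvalues correspond to the 2 connected components. The eigenvalues sum to 10, which equals trace(L) = 2|E|. The largest eigenvalue, 3.6180, is at most the vertex count 7.

[0, 0, 0.3820, 1.3820, 2, 2.6180, 3.6180]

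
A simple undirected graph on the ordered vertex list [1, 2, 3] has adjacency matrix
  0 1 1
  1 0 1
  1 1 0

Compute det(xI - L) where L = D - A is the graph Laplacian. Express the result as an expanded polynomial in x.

Reading degrees in the order [1, 2, 3] gives [2, 2, 2]; set D = diag(2, 2, 2) and form L = D - A. L has integer entries, so p(x) = det(xI - L) has integer coefficients. Expanding the determinant yields x^3 - 6x^2 + 9x. The constant term is 0 because L is singular (the all-ones vector lies in its kernel).

x^3 - 6x^2 + 9x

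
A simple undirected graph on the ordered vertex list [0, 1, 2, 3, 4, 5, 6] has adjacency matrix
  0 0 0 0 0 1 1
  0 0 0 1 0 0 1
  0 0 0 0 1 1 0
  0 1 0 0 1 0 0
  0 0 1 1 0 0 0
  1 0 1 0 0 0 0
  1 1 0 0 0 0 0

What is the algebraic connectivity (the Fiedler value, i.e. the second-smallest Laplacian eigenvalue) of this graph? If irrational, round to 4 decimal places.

0.7530

Reading degrees in the order [0, 1, 2, 3, 4, 5, 6] gives [2, 2, 2, 2, 2, 2, 2]; set D = diag(2, 2, 2, 2, 2, 2, 2) and form L = D - A. The sorted Laplacian eigenvalues are [0, 0.7530, 0.7530, 2.4450, 2.4450, 3.8019, 3.8019]; the algebraic connectivity is the second entry, 0.7530. By the matrix-tree theorem the graph has (1/7) * product of the nonzero eigenvalues = 7 spanning trees.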